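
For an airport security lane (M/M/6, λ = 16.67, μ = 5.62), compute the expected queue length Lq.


a = λ/μ = 2.9662; ρ = a/6 = 0.4944
P₀ = 0.050698
Lq = P₀·a^c·ρ / (c!·(1−ρ)²) = 0.050698·681.07620·0.4944/(720·0.25567)
= 0.09273

Final: 0.09273


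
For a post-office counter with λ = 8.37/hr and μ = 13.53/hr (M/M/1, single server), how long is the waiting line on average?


ρ = 8.37/13.53 = 0.6186
Lq = ρ²/(1−ρ) = 0.3827/0.3814 = 1.0035

Final: 1.0035


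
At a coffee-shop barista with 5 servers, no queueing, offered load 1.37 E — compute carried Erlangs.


B(5,1.37) = 0.010249 (Erlang-B)
Carried load = a(1 − B) = 1.37·(1 − 0.010249) = 1.37·0.989751 = 1.3560 E

Final: 1.3560 Erlangs


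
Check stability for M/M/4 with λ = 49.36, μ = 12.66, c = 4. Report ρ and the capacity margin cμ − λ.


Total capacity cμ = 4·12.66 = 50.64/hr
ρ = λ/(cμ) = 49.36/50.64 = 0.9747
Stable ⇔ ρ < 1: YES
Spare capacity = cμ − λ = 50.64 − 49.36 = 1.28/hr

Final: ρ = 0.9747; stable; margin = 1.28/hr


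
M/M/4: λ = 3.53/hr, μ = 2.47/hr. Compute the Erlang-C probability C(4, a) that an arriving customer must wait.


a = λ/μ = 1.4291; ρ = a/4 = 0.3573
P₀ = 0.237680 (from M/M/c formula)
C(c,a) = [a^c/(c!(1−ρ))]·P₀ = [4.17168/(24·0.6427)]·0.237680
= 0.27045·0.237680 = 0.064280

Final: 0.064280


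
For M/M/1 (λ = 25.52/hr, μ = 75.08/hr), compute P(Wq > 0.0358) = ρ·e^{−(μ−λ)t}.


ρ = 25.52/75.08 = 0.3399
P(Wq > t) = ρ·e^{−(μ−λ)t} = 0.3399·e^{−1.7742}
= 0.3399·0.169611 = 0.057651

Final: 0.057651


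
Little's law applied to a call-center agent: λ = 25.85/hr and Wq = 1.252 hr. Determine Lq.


Lq = λWq = 25.85·1.252 = 32.3642

Final: 32.3642


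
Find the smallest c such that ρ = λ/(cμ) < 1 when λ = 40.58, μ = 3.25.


Stability requires cμ > λ ⇔ c > λ/μ.
λ/μ = 40.58/3.25 = 12.4862
Minimum integer c = ⌊12.4862⌋ + 1 = 13
Check: 13·3.25 = 42.25 > 40.58, while 12·3.25 = 39.00 ≤ 40.58

Final: 13 servers


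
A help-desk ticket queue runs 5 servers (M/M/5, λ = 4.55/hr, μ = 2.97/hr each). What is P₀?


a = λ/μ = 4.55/2.97 = 1.5320; ρ = a/c = 0.3064
Σ_{k=0}^{4} a^k/k! (terms k=0..4) = 1.00000 + 1.53199 + 1.17349 + 0.59926 + 0.22951 = 4.53425
Tail: a^5/(5!(1−ρ)) = 8.43868/(120·0.6936) = 0.10139
P₀ = 1/(4.53425 + 0.10139) = 1/4.63564 = 0.215720

Final: 0.215720


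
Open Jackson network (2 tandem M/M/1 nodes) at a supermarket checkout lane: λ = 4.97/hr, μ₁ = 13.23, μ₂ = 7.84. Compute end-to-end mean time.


Each node sees arrival rate λ = 4.97/hr (tandem ⇒ throughput preserved).
W₁ = 1/(μ₁−λ) = 1/(13.23−4.97) = 0.12107 hr
W₂ = 1/(μ₂−λ) = 1/(7.84−4.97) = 0.34843 hr
W_total = W₁ + W₂ = 0.12107 + 0.34843 = 0.46950 hr

Final: 0.46950 hr


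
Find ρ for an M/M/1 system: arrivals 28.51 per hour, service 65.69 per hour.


ρ = λ/μ = 28.51/65.69 = 0.4340

Final: 0.4340


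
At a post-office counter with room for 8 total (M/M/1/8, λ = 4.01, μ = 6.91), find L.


ρ = 4.01/6.91 = 0.5803
L = ρ[1 − (K+1)ρ^K + Kρ^(K+1)] / [(1−ρ)(1−ρ^(K+1))]
Numerator: 0.5803·(1 − 9·0.012863 + 8·0.007464) = 0.547792
Denominator: (0.4197)·(0.992536) = 0.416549
L = 0.547792/0.416549 = 1.3151

Final: 1.3151


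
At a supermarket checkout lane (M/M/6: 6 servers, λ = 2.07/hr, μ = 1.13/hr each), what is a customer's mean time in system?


a = 1.8319; ρ = 0.3053; P₀ = 0.159977
Lq = P₀·a^c·ρ/(c!(1−ρ)²) = 0.005312
Wq = Lq/λ = 0.005312/2.07 = 0.002566 hr
W = Wq + 1/μ = 0.002566 + 0.88496 = 0.88752 hr

Final: 0.88752 hr


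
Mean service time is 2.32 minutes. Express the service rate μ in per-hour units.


μ = 1/(service time) in consistent units.
1 hour = 60 min, so μ = 60/2.32 = 25.8621 per hour

Final: 25.8621 /hr


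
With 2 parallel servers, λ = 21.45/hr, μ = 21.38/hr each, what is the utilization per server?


ρ = λ/(cμ) = 21.45/(2·21.38) = 21.45/42.76 = 0.5016

Final: 0.5016


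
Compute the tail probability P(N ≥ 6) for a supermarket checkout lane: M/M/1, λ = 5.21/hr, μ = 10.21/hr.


ρ = 5.21/10.21 = 0.5103
P(N ≥ n) = ρ^n = 0.5103^6 = 0.017655

Final: 0.017655


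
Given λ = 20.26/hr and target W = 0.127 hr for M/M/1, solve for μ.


W = 1/(μ−λ) ⇒ μ − λ = 1/W = 1/0.127 = 7.8740
μ = λ + 1/W = 20.26 + 7.8740 = 28.1340 per hr

Final: 28.1340 /hr


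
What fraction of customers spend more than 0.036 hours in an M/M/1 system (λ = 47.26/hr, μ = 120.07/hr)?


W ~ Exponential(μ−λ) for M/M/1.
μ − λ = 120.07 − 47.26 = 72.8100
P(W > t) = e^{−(μ−λ)t} = e^{−2.6212} = 0.072718

Final: 0.072718


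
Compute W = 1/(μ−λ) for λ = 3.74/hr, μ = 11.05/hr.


W = 1/(μ−λ) = 1/(11.05 − 3.74) = 1/7.31 = 0.1368 hr

Final: 0.1368 hr


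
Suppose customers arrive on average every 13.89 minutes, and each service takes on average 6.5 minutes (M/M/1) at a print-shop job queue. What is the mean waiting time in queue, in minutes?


λ = 60/13.89 = 4.3197 /hr
μ = 60/6.5 = 9.2308 /hr
ρ = λ/μ = 4.3197/9.2308 = 0.4680
Wq = ρ/(μ−λ) = 0.4680/(9.2308−4.3197) = 0.09529 hr
In minutes: 0.09529·60 = 5.717 min

Final: 5.717 min


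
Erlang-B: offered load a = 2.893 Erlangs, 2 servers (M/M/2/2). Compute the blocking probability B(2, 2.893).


B(c,a) = (a^c/c!) / Σ_{k=0}^{c} a^k/k!
a^2/2! = 4.184724
Σ terms (k=0..2): 1.00000 + 2.89300 + 4.18472 = 8.077724
B = 4.184724/8.077724 = 0.518057

Final: 0.518057


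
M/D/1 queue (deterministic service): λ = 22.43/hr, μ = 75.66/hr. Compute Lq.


ρ = 22.43/75.66 = 0.2965
M/D/1: Lq = ρ²/(2(1−ρ)) = 0.08789/(2·0.7035) = 0.06246

Final: 0.06246


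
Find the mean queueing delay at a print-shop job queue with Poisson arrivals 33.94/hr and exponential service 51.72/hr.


ρ = 33.94/51.72 = 0.6562
Wq = ρ/(μ−λ) = 0.6562/(51.72 − 33.94) = 0.6562/17.78 = 0.03691 hr

Final: 0.03691 hr


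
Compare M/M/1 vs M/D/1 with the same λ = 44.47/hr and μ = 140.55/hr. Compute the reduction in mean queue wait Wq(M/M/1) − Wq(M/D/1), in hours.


ρ = 44.47/140.55 = 0.3164
Wq(M/M/1) = ρ/(μ−λ) = 0.3164/96.08 = 0.003293 hr
Wq(M/D/1) = ρ/(2(μ−λ)) = 0.001647 hr
Savings = 0.003293 − 0.001647 = 0.001647 hr

Final: 0.001647 hr


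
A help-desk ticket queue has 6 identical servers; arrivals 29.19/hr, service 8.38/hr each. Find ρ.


ρ = λ/(cμ) = 29.19/(6·8.38) = 29.19/50.28 = 0.5805

Final: 0.5805


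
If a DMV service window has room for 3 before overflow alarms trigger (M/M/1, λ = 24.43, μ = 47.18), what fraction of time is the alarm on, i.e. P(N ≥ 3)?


ρ = 24.43/47.18 = 0.5178
P(N ≥ n) = ρ^n = 0.5178^3 = 0.138834

Final: 0.138834


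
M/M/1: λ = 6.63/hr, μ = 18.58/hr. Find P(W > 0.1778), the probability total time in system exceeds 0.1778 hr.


W ~ Exponential(μ−λ) for M/M/1.
μ − λ = 18.58 − 6.63 = 11.9500
P(W > t) = e^{−(μ−λ)t} = e^{−2.1247} = 0.119468

Final: 0.119468


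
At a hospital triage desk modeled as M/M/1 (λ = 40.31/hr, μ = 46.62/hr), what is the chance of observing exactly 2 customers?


ρ = 40.31/46.62 = 0.8647
P_n = (1−ρ)·ρ^n = (1 − 0.8647)·0.8647^2 = 0.1353·0.747620 = 0.101190

Final: 0.101190


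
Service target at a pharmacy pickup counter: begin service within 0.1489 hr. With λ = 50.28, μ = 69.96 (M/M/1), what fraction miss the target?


ρ = 50.28/69.96 = 0.7187
P(Wq > t) = ρ·e^{−(μ−λ)t} = 0.7187·e^{−2.9304}
= 0.7187·0.053378 = 0.038363

Final: 0.038363


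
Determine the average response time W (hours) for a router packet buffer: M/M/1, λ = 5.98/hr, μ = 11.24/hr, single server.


W = 1/(μ−λ) = 1/(11.24 − 5.98) = 1/5.26 = 0.1901 hr

Final: 0.1901 hr


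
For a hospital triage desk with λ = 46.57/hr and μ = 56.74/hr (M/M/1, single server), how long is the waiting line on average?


ρ = 46.57/56.74 = 0.8208
Lq = ρ²/(1−ρ) = 0.6736/0.1792 = 3.7584

Final: 3.7584


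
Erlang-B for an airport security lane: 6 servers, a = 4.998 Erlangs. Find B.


B(c,a) = (a^c/c!) / Σ_{k=0}^{c} a^k/k!
a^6/6! = 21.649358
Σ terms (k=0..6): 1.00000 + 4.99800 + 12.49000 + 20.80834 + 26.00002 + 25.98962 + 21.64936 = 112.935353
B = 21.649358/112.935353 = 0.191697

Final: 0.191697


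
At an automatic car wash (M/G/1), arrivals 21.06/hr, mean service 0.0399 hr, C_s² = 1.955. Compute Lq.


ρ = λ·E[S] = 21.06·0.0399 = 0.8403
Lq = ρ²(1+C_s²)/(2(1−ρ)) = 0.7061·(1+1.955)/(2·0.1597)
= 0.7061·2.9550/0.3194 = 6.53234

Final: 6.53234


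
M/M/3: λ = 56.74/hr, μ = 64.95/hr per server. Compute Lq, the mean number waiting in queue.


a = λ/μ = 0.8736; ρ = a/3 = 0.2912
P₀ = 0.414603
Lq = P₀·a^c·ρ / (c!·(1−ρ)²) = 0.414603·0.66670·0.2912/(6·0.50240)
= 0.02670

Final: 0.02670


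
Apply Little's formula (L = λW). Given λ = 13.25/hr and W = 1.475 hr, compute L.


L = λW = 13.25·1.475 = 19.5438

Final: 19.5438


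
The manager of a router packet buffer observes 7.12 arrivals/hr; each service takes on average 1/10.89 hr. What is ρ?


ρ = λ/μ = 7.12/10.89 = 0.6538

Final: 0.6538


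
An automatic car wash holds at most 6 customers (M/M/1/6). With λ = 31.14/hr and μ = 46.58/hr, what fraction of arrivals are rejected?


ρ = λ/μ = 31.14/46.58 = 0.6685
P_K = (1−ρ)ρ^K/(1−ρ^(K+1)) = (0.3315·0.089272)/(1 − 0.059681)
= 0.029591/0.940319 = 0.031469

Final: 0.031469


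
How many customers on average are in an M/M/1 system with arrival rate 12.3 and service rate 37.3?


ρ = λ/μ = 12.3/37.3 = 0.3298
L = ρ/(1−ρ) = 0.3298/(1 − 0.3298) = 0.3298/0.6702 = 0.4920

Final: 0.4920


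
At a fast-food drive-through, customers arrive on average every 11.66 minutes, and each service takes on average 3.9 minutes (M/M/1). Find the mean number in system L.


λ = 60/11.66 = 5.1458 /hr
μ = 60/3.9 = 15.3846 /hr
ρ = λ/μ = 5.1458/15.3846 = 0.3345
L = ρ/(1−ρ) = 0.3345/0.6655 = 0.5026

Final: 0.5026


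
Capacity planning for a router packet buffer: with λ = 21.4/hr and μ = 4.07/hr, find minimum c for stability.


Stability requires cμ > λ ⇔ c > λ/μ.
λ/μ = 21.4/4.07 = 5.2580
Minimum integer c = ⌊5.2580⌋ + 1 = 6
Check: 6·4.07 = 24.42 > 21.4, while 5·4.07 = 20.35 ≤ 21.4

Final: 6 servers


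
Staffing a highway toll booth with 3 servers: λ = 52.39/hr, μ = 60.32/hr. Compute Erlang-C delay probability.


a = λ/μ = 0.8685; ρ = a/3 = 0.2895
P₀ = 0.416770 (from M/M/c formula)
C(c,a) = [a^c/(c!(1−ρ))]·P₀ = [0.65518/(6·0.7105)]·0.416770
= 0.15369·0.416770 = 0.064055

Final: 0.064055


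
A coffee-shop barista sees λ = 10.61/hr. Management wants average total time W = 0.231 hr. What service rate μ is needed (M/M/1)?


W = 1/(μ−λ) ⇒ μ − λ = 1/W = 1/0.231 = 4.3290
μ = λ + 1/W = 10.61 + 4.3290 = 14.9390 per hr

Final: 14.9390 /hr


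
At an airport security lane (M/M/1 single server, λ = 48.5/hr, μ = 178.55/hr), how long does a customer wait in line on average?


ρ = 48.5/178.55 = 0.2716
Wq = ρ/(μ−λ) = 0.2716/(178.55 − 48.5) = 0.2716/130.05 = 0.002089 hr

Final: 0.002089 hr


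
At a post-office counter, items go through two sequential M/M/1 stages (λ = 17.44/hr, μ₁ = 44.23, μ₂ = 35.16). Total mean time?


Each node sees arrival rate λ = 17.44/hr (tandem ⇒ throughput preserved).
W₁ = 1/(μ₁−λ) = 1/(44.23−17.44) = 0.03733 hr
W₂ = 1/(μ₂−λ) = 1/(35.16−17.44) = 0.05643 hr
W_total = W₁ + W₂ = 0.03733 + 0.05643 = 0.09376 hr

Final: 0.09376 hr


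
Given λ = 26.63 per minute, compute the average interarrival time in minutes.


Mean interarrival time = 1/λ = 1/26.63 minute = 0.03755 minute
In minutes: 0.03755 × 1 = 0.03755 min

Final: 0.03755 min


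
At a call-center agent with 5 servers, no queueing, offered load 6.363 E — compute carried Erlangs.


B(5,6.363) = 0.385004 (Erlang-B)
Carried load = a(1 − B) = 6.363·(1 − 0.385004) = 6.363·0.614996 = 3.9132 E

Final: 3.9132 Erlangs


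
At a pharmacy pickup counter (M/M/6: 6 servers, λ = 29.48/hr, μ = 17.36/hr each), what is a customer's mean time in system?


a = 1.6982; ρ = 0.2830; P₀ = 0.182921
Lq = P₀·a^c·ρ/(c!(1−ρ)²) = 0.003354
Wq = Lq/λ = 0.003354/29.48 = 0.0001138 hr
W = Wq + 1/μ = 0.0001138 + 0.05760 = 0.05772 hr

Final: 0.05772 hr


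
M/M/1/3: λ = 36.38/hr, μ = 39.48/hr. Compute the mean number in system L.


ρ = 36.38/39.48 = 0.9215
L = ρ[1 − (K+1)ρ^K + Kρ^(K+1)] / [(1−ρ)(1−ρ^(K+1))]
Numerator: 0.9215·(1 − 4·0.782450 + 3·0.721012) = 0.030625
Denominator: (0.07852)·(0.278988) = 0.021906
L = 0.030625/0.021906 = 1.3980

Final: 1.3980


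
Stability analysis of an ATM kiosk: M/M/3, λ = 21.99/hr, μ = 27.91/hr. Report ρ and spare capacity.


Total capacity cμ = 3·27.91 = 83.73/hr
ρ = λ/(cμ) = 21.99/83.73 = 0.2626
Stable ⇔ ρ < 1: YES
Spare capacity = cμ − λ = 83.73 − 21.99 = 61.74/hr

Final: ρ = 0.2626; stable; margin = 61.74/hr


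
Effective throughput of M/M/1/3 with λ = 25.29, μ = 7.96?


ρ = 3.1771; P_K = (1−ρ)ρ^3/(1−ρ^4) = 0.692043
λ_eff = λ(1 − P_K) = 25.29·(1 − 0.692043) = 25.29·0.307957 = 7.7882 /hr

Final: 7.7882 /hr


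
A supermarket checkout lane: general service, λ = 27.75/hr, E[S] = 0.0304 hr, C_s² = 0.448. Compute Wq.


ρ = λ·E[S] = 27.75·0.0304 = 0.8436
E[S²] = E[S]²(1+C_s²) = 0.0304²·(1+0.448) = 0.001338
Wq = λ·E[S²]/(2(1−ρ)) = 27.75·0.001338/(2·0.1564) = 0.11872 hr

Final: 0.11872 hr


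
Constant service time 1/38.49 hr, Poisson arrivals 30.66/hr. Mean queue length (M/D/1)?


ρ = 30.66/38.49 = 0.7966
M/D/1: Lq = ρ²/(2(1−ρ)) = 0.6345/(2·0.2034) = 1.55957

Final: 1.55957


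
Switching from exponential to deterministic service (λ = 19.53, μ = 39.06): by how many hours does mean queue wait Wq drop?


ρ = 19.53/39.06 = 0.5000
Wq(M/M/1) = ρ/(μ−λ) = 0.5000/19.53 = 0.02560 hr
Wq(M/D/1) = ρ/(2(μ−λ)) = 0.01280 hr
Savings = 0.02560 − 0.01280 = 0.01280 hr

Final: 0.01280 hr


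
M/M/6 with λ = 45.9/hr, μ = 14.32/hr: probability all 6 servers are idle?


a = λ/μ = 45.9/14.32 = 3.2053; ρ = a/c = 0.5342
Σ_{k=0}^{5} a^k/k! (terms k=0..5) = 1.00000 + 3.20531 + 5.13700 + 5.48855 + 4.39812 + 2.81947 = 22.04845
Tail: a^6/(6!(1−ρ)) = 1084.47116/(720·0.4658) = 3.23372
P₀ = 1/(22.04845 + 3.23372) = 1/25.28217 = 0.039554

Final: 0.039554


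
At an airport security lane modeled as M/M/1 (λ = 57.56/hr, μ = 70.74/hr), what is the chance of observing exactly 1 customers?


ρ = 57.56/70.74 = 0.8137
P_n = (1−ρ)·ρ^n = (1 − 0.8137)·0.8137^1 = 0.1863·0.813684 = 0.151602

Final: 0.151602


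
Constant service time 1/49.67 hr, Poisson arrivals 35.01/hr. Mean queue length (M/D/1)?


ρ = 35.01/49.67 = 0.7049
M/D/1: Lq = ρ²/(2(1−ρ)) = 0.4968/(2·0.2951) = 0.84164

Final: 0.84164


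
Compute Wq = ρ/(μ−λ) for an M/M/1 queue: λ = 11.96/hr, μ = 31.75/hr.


ρ = 11.96/31.75 = 0.3767
Wq = ρ/(μ−λ) = 0.3767/(31.75 − 11.96) = 0.3767/19.79 = 0.01903 hr

Final: 0.01903 hr


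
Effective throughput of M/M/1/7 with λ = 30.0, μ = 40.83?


ρ = 0.7348; P_K = (1−ρ)ρ^7/(1−ρ^8) = 0.033512
λ_eff = λ(1 − P_K) = 30.0·(1 − 0.033512) = 30.0·0.966488 = 28.9947 /hr

Final: 28.9947 /hr


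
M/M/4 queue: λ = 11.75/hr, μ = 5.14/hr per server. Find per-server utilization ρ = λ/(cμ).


ρ = λ/(cμ) = 11.75/(4·5.14) = 11.75/20.56 = 0.5715

Final: 0.5715


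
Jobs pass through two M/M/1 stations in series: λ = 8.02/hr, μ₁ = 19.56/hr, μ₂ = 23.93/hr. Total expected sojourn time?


Each node sees arrival rate λ = 8.02/hr (tandem ⇒ throughput preserved).
W₁ = 1/(μ₁−λ) = 1/(19.56−8.02) = 0.08666 hr
W₂ = 1/(μ₂−λ) = 1/(23.93−8.02) = 0.06285 hr
W_total = W₁ + W₂ = 0.08666 + 0.06285 = 0.14951 hr

Final: 0.14951 hr


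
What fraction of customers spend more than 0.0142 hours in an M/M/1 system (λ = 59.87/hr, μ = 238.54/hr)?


W ~ Exponential(μ−λ) for M/M/1.
μ − λ = 238.54 − 59.87 = 178.6700
P(W > t) = e^{−(μ−λ)t} = e^{−2.5371} = 0.079094

Final: 0.079094


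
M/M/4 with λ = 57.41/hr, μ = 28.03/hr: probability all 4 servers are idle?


a = λ/μ = 57.41/28.03 = 2.0482; ρ = a/c = 0.5120
Σ_{k=0}^{3} a^k/k! (terms k=0..3) = 1.00000 + 2.04816 + 2.09749 + 1.43200 = 6.57764
Tail: a^4/(4!(1−ρ)) = 17.59778/(24·0.4880) = 1.50267
P₀ = 1/(6.57764 + 1.50267) = 1/8.08031 = 0.123758

Final: 0.123758


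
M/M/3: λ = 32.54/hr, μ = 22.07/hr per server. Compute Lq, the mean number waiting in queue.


a = λ/μ = 1.4744; ρ = a/3 = 0.4915
P₀ = 0.216836
Lq = P₀·a^c·ρ / (c!·(1−ρ)²) = 0.216836·3.20513·0.4915/(6·0.25861)
= 0.22013

Final: 0.22013


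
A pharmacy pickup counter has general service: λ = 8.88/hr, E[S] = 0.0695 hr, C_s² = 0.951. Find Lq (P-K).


ρ = λ·E[S] = 8.88·0.0695 = 0.6172
Lq = ρ²(1+C_s²)/(2(1−ρ)) = 0.3809·(1+0.951)/(2·0.3828)
= 0.3809·1.9510/0.7657 = 0.97052

Final: 0.97052


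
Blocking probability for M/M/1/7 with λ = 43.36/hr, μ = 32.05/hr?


ρ = λ/μ = 43.36/32.05 = 1.3529
P_K = (1−ρ)ρ^K/(1−ρ^(K+1)) = (-0.3529·8.295235)/(1 − 11.222508)
= -2.927273/-10.222508 = 0.286356

Final: 0.286356


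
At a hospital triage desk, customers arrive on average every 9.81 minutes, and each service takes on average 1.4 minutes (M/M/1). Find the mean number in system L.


λ = 60/9.81 = 6.1162 /hr
μ = 60/1.4 = 42.8571 /hr
ρ = λ/μ = 6.1162/42.8571 = 0.1427
L = ρ/(1−ρ) = 0.1427/0.8573 = 0.1665

Final: 0.1665


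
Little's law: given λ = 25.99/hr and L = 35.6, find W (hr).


W = L/λ = 35.6/25.99 = 1.3698 hr

Final: 1.3698 hr


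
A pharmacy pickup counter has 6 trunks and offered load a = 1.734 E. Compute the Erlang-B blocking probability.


B(c,a) = (a^c/c!) / Σ_{k=0}^{c} a^k/k!
a^6/6! = 0.037754
Σ terms (k=0..6): 1.00000 + 1.73400 + 1.50338 + 0.86895 + 0.37669 + 0.13064 + 0.03775 = 5.651412
B = 0.037754/5.651412 = 0.006680

Final: 0.006680


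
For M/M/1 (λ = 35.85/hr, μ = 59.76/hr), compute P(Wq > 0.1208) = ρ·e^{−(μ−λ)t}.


ρ = 35.85/59.76 = 0.5999
P(Wq > t) = ρ·e^{−(μ−λ)t} = 0.5999·e^{−2.8883}
= 0.5999·0.055669 = 0.033396

Final: 0.033396


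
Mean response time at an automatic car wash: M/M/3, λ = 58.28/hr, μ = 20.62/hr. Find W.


a = 2.8264; ρ = 0.9421; P₀ = 0.013728
Lq = P₀·a^c·ρ/(c!(1−ρ)²) = 14.53156
Wq = Lq/λ = 14.53156/58.28 = 0.24934 hr
W = Wq + 1/μ = 0.24934 + 0.04850 = 0.29784 hr

Final: 0.29784 hr


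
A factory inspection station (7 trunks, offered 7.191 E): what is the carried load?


B(7,7.191) = 0.260613 (Erlang-B)
Carried load = a(1 − B) = 7.191·(1 − 0.260613) = 7.191·0.739387 = 5.3169 E

Final: 5.3169 Erlangs


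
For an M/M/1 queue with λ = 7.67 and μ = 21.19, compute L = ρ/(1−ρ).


ρ = λ/μ = 7.67/21.19 = 0.3620
L = ρ/(1−ρ) = 0.3620/(1 − 0.3620) = 0.3620/0.6380 = 0.5673

Final: 0.5673


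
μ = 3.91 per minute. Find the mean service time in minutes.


Mean service time = 1/μ = 1/3.91 minute = 0.25575 minute
In minutes: 0.25575 × 1 = 0.2558 min

Final: 0.2558 min


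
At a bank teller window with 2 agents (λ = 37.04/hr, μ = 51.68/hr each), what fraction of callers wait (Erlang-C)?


a = λ/μ = 0.7167; ρ = a/2 = 0.3584
P₀ = 0.472365 (from M/M/c formula)
C(c,a) = [a^c/(c!(1−ρ))]·P₀ = [0.51369/(2·0.6416)]·0.472365
= 0.40029·0.472365 = 0.189083

Final: 0.189083


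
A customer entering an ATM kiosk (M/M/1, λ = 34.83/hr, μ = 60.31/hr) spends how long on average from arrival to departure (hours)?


W = 1/(μ−λ) = 1/(60.31 − 34.83) = 1/25.48 = 0.03925 hr

Final: 0.03925 hr


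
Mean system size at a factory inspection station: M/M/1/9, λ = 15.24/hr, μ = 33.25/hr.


ρ = 15.24/33.25 = 0.4583
L = ρ[1 − (K+1)ρ^K + Kρ^(K+1)] / [(1−ρ)(1−ρ^(K+1))]
Numerator: 0.4583·(1 − 10·0.0008928 + 9·0.0004092) = 0.455942
Denominator: (0.5417)·(0.999591) = 0.541432
L = 0.455942/0.541432 = 0.8421

Final: 0.8421


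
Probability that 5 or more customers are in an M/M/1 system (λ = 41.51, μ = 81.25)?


ρ = 41.51/81.25 = 0.5109
P(N ≥ n) = ρ^n = 0.5109^5 = 0.034805

Final: 0.034805


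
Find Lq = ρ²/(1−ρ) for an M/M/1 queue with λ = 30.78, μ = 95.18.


ρ = 30.78/95.18 = 0.3234
Lq = ρ²/(1−ρ) = 0.1046/0.6766 = 0.1546

Final: 0.1546


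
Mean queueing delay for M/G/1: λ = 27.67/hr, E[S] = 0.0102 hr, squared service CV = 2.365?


ρ = λ·E[S] = 27.67·0.0102 = 0.2822
E[S²] = E[S]²(1+C_s²) = 0.0102²·(1+2.365) = 0.0003501
Wq = λ·E[S²]/(2(1−ρ)) = 27.67·0.0003501/(2·0.7178) = 0.006748 hr

Final: 0.006748 hr


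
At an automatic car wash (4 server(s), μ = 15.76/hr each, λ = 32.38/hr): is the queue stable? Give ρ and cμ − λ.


Total capacity cμ = 4·15.76 = 63.04/hr
ρ = λ/(cμ) = 32.38/63.04 = 0.5136
Stable ⇔ ρ < 1: YES
Spare capacity = cμ − λ = 63.04 − 32.38 = 30.66/hr

Final: ρ = 0.5136; stable; margin = 30.66/hr


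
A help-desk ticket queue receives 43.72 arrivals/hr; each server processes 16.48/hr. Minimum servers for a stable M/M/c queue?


Stability requires cμ > λ ⇔ c > λ/μ.
λ/μ = 43.72/16.48 = 2.6529
Minimum integer c = ⌊2.6529⌋ + 1 = 3
Check: 3·16.48 = 49.44 > 43.72, while 2·16.48 = 32.96 ≤ 43.72

Final: 3 servers


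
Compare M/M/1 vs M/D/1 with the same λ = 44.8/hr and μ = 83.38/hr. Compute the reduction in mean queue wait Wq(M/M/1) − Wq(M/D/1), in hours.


ρ = 44.8/83.38 = 0.5373
Wq(M/M/1) = ρ/(μ−λ) = 0.5373/38.58 = 0.01393 hr
Wq(M/D/1) = ρ/(2(μ−λ)) = 0.006963 hr
Savings = 0.01393 − 0.006963 = 0.006963 hr

Final: 0.006963 hr


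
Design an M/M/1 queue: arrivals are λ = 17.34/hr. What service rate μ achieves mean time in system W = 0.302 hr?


W = 1/(μ−λ) ⇒ μ − λ = 1/W = 1/0.302 = 3.3113
μ = λ + 1/W = 17.34 + 3.3113 = 20.6513 per hr

Final: 20.6513 /hr


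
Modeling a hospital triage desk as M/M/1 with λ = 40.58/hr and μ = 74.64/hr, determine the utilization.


ρ = λ/μ = 40.58/74.64 = 0.5437

Final: 0.5437


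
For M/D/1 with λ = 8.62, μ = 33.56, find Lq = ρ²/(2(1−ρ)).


ρ = 8.62/33.56 = 0.2569
M/D/1: Lq = ρ²/(2(1−ρ)) = 0.06597/(2·0.7431) = 0.04439

Final: 0.04439


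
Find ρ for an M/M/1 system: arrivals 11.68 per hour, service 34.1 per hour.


ρ = λ/μ = 11.68/34.1 = 0.3425

Final: 0.3425


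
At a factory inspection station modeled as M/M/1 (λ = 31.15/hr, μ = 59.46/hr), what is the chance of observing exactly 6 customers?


ρ = 31.15/59.46 = 0.5239
P_n = (1−ρ)·ρ^n = (1 − 0.5239)·0.5239^6 = 0.4761·0.020673 = 0.009843

Final: 0.009843


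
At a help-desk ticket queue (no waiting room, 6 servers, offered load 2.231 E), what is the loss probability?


B(c,a) = (a^c/c!) / Σ_{k=0}^{c} a^k/k!
a^6/6! = 0.171264
Σ terms (k=0..6): 1.00000 + 2.23100 + 2.48868 + 1.85075 + 1.03226 + 0.46059 + 0.17126 = 9.234540
B = 0.171264/9.234540 = 0.018546

Final: 0.018546


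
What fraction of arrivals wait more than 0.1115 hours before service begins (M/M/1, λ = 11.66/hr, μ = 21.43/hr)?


ρ = 11.66/21.43 = 0.5441
P(Wq > t) = ρ·e^{−(μ−λ)t} = 0.5441·e^{−1.0894}
= 0.5441·0.336433 = 0.183052

Final: 0.183052


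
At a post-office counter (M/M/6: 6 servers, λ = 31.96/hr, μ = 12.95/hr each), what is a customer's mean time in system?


a = 2.4680; ρ = 0.4113; P₀ = 0.084314
Lq = P₀·a^c·ρ/(c!(1−ρ)²) = 0.03141
Wq = Lq/λ = 0.03141/31.96 = 0.0009827 hr
W = Wq + 1/μ = 0.0009827 + 0.07722 = 0.07820 hr

Final: 0.07820 hr


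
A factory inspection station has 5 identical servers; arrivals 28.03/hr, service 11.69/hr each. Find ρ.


ρ = λ/(cμ) = 28.03/(5·11.69) = 28.03/58.45 = 0.4796

Final: 0.4796


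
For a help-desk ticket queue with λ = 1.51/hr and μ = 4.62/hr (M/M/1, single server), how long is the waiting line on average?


ρ = 1.51/4.62 = 0.3268
Lq = ρ²/(1−ρ) = 0.1068/0.6732 = 0.1587

Final: 0.1587


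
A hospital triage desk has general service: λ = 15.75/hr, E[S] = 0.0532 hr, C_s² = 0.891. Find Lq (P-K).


ρ = λ·E[S] = 15.75·0.0532 = 0.8379
Lq = ρ²(1+C_s²)/(2(1−ρ)) = 0.7021·(1+0.891)/(2·0.1621)
= 0.7021·1.8910/0.3242 = 4.09508

Final: 4.09508


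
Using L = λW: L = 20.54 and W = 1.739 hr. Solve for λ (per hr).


λ = L/W = 20.54/1.739 = 11.8114 /hr

Final: 11.8114 /hr


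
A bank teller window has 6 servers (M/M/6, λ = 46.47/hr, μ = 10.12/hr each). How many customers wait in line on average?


a = λ/μ = 4.5919; ρ = a/6 = 0.7653
P₀ = 0.008111
Lq = P₀·a^c·ρ / (c!·(1−ρ)²) = 0.008111·9374.60461·0.7653/(720·0.05508)
= 1.46747

Final: 1.46747


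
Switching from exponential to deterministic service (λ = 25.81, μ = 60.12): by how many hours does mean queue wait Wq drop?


ρ = 25.81/60.12 = 0.4293
Wq(M/M/1) = ρ/(μ−λ) = 0.4293/34.31 = 0.01251 hr
Wq(M/D/1) = ρ/(2(μ−λ)) = 0.006256 hr
Savings = 0.01251 − 0.006256 = 0.006256 hr

Final: 0.006256 hr


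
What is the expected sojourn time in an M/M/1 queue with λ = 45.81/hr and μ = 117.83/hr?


W = 1/(μ−λ) = 1/(117.83 − 45.81) = 1/72.02 = 0.01389 hr

Final: 0.01389 hr


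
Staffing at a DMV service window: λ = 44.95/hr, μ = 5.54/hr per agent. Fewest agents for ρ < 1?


Stability requires cμ > λ ⇔ c > λ/μ.
λ/μ = 44.95/5.54 = 8.1137
Minimum integer c = ⌊8.1137⌋ + 1 = 9
Check: 9·5.54 = 49.86 > 44.95, while 8·5.54 = 44.32 ≤ 44.95

Final: 9 servers


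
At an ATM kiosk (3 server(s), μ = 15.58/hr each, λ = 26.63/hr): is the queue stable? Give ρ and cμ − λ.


Total capacity cμ = 3·15.58 = 46.74/hr
ρ = λ/(cμ) = 26.63/46.74 = 0.5697
Stable ⇔ ρ < 1: YES
Spare capacity = cμ − λ = 46.74 − 26.63 = 20.11/hr

Final: ρ = 0.5697; stable; margin = 20.11/hr


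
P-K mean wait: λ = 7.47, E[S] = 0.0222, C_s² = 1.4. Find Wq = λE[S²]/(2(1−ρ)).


ρ = λ·E[S] = 7.47·0.0222 = 0.1658
E[S²] = E[S]²(1+C_s²) = 0.0222²·(1+1.4) = 0.001183
Wq = λ·E[S²]/(2(1−ρ)) = 7.47·0.001183/(2·0.8342) = 0.005296 hr

Final: 0.005296 hr


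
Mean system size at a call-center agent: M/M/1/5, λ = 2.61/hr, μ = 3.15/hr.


ρ = 2.61/3.15 = 0.8286
L = ρ[1 − (K+1)ρ^K + Kρ^(K+1)] / [(1−ρ)(1−ρ^(K+1))]
Numerator: 0.8286·(1 − 6·0.390526 + 5·0.323579) = 0.227640
Denominator: (0.1714)·(0.676421) = 0.115958
L = 0.227640/0.115958 = 1.9631

Final: 1.9631


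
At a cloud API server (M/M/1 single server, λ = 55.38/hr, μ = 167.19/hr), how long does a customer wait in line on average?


ρ = 55.38/167.19 = 0.3312
Wq = ρ/(μ−λ) = 0.3312/(167.19 − 55.38) = 0.3312/111.81 = 0.002963 hr

Final: 0.002963 hr


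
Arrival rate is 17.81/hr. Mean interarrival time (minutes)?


Mean interarrival time = 1/λ = 1/17.81 hour = 0.05615 hour
In minutes: 0.05615 × 60 = 3.3689 min

Final: 3.3689 min


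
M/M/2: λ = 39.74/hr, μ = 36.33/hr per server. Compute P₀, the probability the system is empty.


a = λ/μ = 39.74/36.33 = 1.0939; ρ = a/c = 0.5469
Σ_{k=0}^{1} a^k/k! (terms k=0..1) = 1.00000 + 1.09386 = 2.09386
Tail: a^2/(2!(1−ρ)) = 1.19653/(2·0.4531) = 1.32048
P₀ = 1/(2.09386 + 1.32048) = 1/3.41434 = 0.292883

Final: 0.292883


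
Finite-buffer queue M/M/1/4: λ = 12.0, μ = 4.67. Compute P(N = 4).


ρ = λ/μ = 12.0/4.67 = 2.5696
P_K = (1−ρ)ρ^K/(1−ρ^(K+1)) = (-1.5696·43.597086)/(1 − 112.026773)
= -68.429687/-111.026773 = 0.616335

Final: 0.616335


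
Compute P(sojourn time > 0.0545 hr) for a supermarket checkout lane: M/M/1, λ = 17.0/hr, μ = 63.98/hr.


W ~ Exponential(μ−λ) for M/M/1.
μ − λ = 63.98 − 17.0 = 46.9800
P(W > t) = e^{−(μ−λ)t} = e^{−2.5604} = 0.077273

Final: 0.077273


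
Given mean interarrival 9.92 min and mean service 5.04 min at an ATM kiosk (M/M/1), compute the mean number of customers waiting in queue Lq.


λ = 60/9.92 = 6.0484 /hr
μ = 60/5.04 = 11.9048 /hr
ρ = λ/μ = 6.0484/11.9048 = 0.5081
Lq = ρ²/(1−ρ) = 0.2581/0.4919 = 0.5247

Final: 0.5247


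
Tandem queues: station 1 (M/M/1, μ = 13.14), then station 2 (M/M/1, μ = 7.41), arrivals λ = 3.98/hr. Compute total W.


Each node sees arrival rate λ = 3.98/hr (tandem ⇒ throughput preserved).
W₁ = 1/(μ₁−λ) = 1/(13.14−3.98) = 0.10917 hr
W₂ = 1/(μ₂−λ) = 1/(7.41−3.98) = 0.29155 hr
W_total = W₁ + W₂ = 0.10917 + 0.29155 = 0.40072 hr

Final: 0.40072 hr


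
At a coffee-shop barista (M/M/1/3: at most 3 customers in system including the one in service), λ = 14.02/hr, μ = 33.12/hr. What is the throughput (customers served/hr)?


ρ = 0.4233; P_K = (1−ρ)ρ^3/(1−ρ^4) = 0.045195
λ_eff = λ(1 − P_K) = 14.02·(1 − 0.045195) = 14.02·0.954805 = 13.3864 /hr

Final: 13.3864 /hr


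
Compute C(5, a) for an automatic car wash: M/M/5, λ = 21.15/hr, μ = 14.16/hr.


a = λ/μ = 1.4936; ρ = a/5 = 0.2987
P₀ = 0.224203 (from M/M/c formula)
C(c,a) = [a^c/(c!(1−ρ))]·P₀ = [7.43422/(120·0.7013)]·0.224203
= 0.08834·0.224203 = 0.019807

Final: 0.019807


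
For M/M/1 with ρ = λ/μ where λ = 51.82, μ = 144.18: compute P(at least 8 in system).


ρ = 51.82/144.18 = 0.3594
P(N ≥ n) = ρ^n = 0.3594^8 = 0.0002784

Final: 0.0002784


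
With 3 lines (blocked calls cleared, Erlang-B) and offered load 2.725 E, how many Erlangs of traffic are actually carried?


B(3,2.725) = 0.311969 (Erlang-B)
Carried load = a(1 − B) = 2.725·(1 − 0.311969) = 2.725·0.688031 = 1.8749 E

Final: 1.8749 Erlangs


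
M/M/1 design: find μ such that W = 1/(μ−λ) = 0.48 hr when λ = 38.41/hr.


W = 1/(μ−λ) ⇒ μ − λ = 1/W = 1/0.48 = 2.0833
μ = λ + 1/W = 38.41 + 2.0833 = 40.4933 per hr

Final: 40.4933 /hr


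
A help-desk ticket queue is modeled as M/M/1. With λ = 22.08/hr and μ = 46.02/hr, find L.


ρ = λ/μ = 22.08/46.02 = 0.4798
L = ρ/(1−ρ) = 0.4798/(1 − 0.4798) = 0.4798/0.5202 = 0.9223

Final: 0.9223


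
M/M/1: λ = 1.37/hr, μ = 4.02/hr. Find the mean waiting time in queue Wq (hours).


ρ = 1.37/4.02 = 0.3408
Wq = ρ/(μ−λ) = 0.3408/(4.02 − 1.37) = 0.3408/2.65 = 0.1286 hr

Final: 0.1286 hr


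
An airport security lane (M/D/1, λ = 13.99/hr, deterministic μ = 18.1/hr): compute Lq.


ρ = 13.99/18.1 = 0.7729
M/D/1: Lq = ρ²/(2(1−ρ)) = 0.5974/(2·0.2271) = 1.31548

Final: 1.31548


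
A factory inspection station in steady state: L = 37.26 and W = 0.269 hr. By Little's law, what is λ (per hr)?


λ = L/W = 37.26/0.269 = 138.5130 /hr

Final: 138.5130 /hr


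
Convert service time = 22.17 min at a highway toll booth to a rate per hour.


μ = 1/(service time) in consistent units.
1 hour = 60 min, so μ = 60/22.17 = 2.7064 per hour

Final: 2.7064 /hr


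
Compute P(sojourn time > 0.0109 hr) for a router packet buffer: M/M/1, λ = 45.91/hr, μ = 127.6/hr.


W ~ Exponential(μ−λ) for M/M/1.
μ − λ = 127.6 − 45.91 = 81.6900
P(W > t) = e^{−(μ−λ)t} = e^{−0.8904} = 0.410483

Final: 0.410483


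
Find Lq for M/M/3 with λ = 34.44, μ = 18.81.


a = λ/μ = 1.8309; ρ = a/3 = 0.6103
P₀ = 0.140208
Lq = P₀·a^c·ρ / (c!·(1−ρ)²) = 0.140208·6.13795·0.6103/(6·0.15186)
= 0.57646

Final: 0.57646


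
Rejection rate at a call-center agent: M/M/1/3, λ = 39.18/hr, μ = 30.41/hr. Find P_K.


ρ = λ/μ = 39.18/30.41 = 1.2884
P_K = (1−ρ)ρ^K/(1−ρ^(K+1)) = (-0.2884·2.138671)/(1 − 2.755447)
= -0.616776/-1.755447 = 0.351350

Final: 0.351350


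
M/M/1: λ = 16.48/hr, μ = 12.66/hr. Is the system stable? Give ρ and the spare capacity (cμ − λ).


Total capacity cμ = 1·12.66 = 12.66/hr
ρ = λ/(cμ) = 16.48/12.66 = 1.3017
Stable ⇔ ρ < 1: NO
Spare capacity = cμ − λ = 12.66 − 16.48 = -3.82/hr

Final: ρ = 1.3017; unstable; margin = -3.82/hr


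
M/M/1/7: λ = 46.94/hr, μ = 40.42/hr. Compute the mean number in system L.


ρ = 46.94/40.42 = 1.1613
L = ρ[1 − (K+1)ρ^K + Kρ^(K+1)] / [(1−ρ)(1−ρ^(K+1))]
Numerator: 1.1613·(1 − 8·2.848574 + 7·3.308066) = 1.588523
Denominator: (-0.1613)·(-2.308066) = 0.372306
L = 1.588523/0.372306 = 4.2667

Final: 4.2667


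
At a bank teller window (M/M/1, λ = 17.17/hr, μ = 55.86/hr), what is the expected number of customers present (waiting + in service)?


ρ = λ/μ = 17.17/55.86 = 0.3074
L = ρ/(1−ρ) = 0.3074/(1 − 0.3074) = 0.3074/0.6926 = 0.4438

Final: 0.4438


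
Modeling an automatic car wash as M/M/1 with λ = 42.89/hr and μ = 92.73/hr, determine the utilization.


ρ = λ/μ = 42.89/92.73 = 0.4625

Final: 0.4625


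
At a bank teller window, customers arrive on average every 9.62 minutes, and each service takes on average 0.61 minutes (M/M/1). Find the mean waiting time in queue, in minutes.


λ = 60/9.62 = 6.2370 /hr
μ = 60/0.61 = 98.3607 /hr
ρ = λ/μ = 6.2370/98.3607 = 0.06341
Wq = ρ/(μ−λ) = 0.06341/(98.3607−6.2370) = 0.0006883 hr
In minutes: 0.0006883·60 = 0.04130 min

Final: 0.04130 min


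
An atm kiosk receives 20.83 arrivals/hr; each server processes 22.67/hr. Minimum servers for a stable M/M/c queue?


Stability requires cμ > λ ⇔ c > λ/μ.
λ/μ = 20.83/22.67 = 0.9188
Minimum integer c = ⌊0.9188⌋ + 1 = 1
Check: 1·22.67 = 22.67 > 20.83, while 0·22.67 = 0.00 ≤ 20.83

Final: 1 servers


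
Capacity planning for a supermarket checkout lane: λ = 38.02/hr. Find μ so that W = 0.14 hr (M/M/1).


W = 1/(μ−λ) ⇒ μ − λ = 1/W = 1/0.14 = 7.1429
μ = λ + 1/W = 38.02 + 7.1429 = 45.1629 per hr

Final: 45.1629 /hr


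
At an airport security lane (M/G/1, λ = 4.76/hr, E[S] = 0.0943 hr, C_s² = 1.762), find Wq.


ρ = λ·E[S] = 4.76·0.0943 = 0.4489
E[S²] = E[S]²(1+C_s²) = 0.0943²·(1+1.762) = 0.024561
Wq = λ·E[S²]/(2(1−ρ)) = 4.76·0.024561/(2·0.5511) = 0.10606 hr

Final: 0.10606 hr


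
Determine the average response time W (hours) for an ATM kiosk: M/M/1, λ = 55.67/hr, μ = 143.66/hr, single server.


W = 1/(μ−λ) = 1/(143.66 − 55.67) = 1/87.99 = 0.01136 hr

Final: 0.01136 hr


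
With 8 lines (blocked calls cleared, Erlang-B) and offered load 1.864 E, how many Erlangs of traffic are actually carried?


B(8,1.864) = 0.0005605 (Erlang-B)
Carried load = a(1 − B) = 1.864·(1 − 0.0005605) = 1.864·0.999439 = 1.8630 E

Final: 1.8630 Erlangs


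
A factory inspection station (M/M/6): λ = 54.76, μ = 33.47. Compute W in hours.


a = 1.6361; ρ = 0.2727; P₀ = 0.194656
Lq = P₀·a^c·ρ/(c!(1−ρ)²) = 0.002673
Wq = Lq/λ = 0.002673/54.76 = 0.00004881 hr
W = Wq + 1/μ = 0.00004881 + 0.02988 = 0.02993 hr

Final: 0.02993 hr


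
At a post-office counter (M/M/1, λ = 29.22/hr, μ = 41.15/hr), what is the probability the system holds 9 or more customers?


ρ = 29.22/41.15 = 0.7101
P(N ≥ n) = ρ^n = 0.7101^9 = 0.045898

Final: 0.045898


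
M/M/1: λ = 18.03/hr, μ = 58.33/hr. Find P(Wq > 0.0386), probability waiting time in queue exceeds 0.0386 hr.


ρ = 18.03/58.33 = 0.3091
P(Wq > t) = ρ·e^{−(μ−λ)t} = 0.3091·e^{−1.5556}
= 0.3091·0.211067 = 0.065242

Final: 0.065242


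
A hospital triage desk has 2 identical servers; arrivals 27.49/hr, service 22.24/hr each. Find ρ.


ρ = λ/(cμ) = 27.49/(2·22.24) = 27.49/44.48 = 0.6180

Final: 0.6180


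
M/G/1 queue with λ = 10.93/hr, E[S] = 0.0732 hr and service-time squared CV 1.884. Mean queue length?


ρ = λ·E[S] = 10.93·0.0732 = 0.8001
Lq = ρ²(1+C_s²)/(2(1−ρ)) = 0.6401·(1+1.884)/(2·0.1999)
= 0.6401·2.8840/0.3998 = 4.61703

Final: 4.61703


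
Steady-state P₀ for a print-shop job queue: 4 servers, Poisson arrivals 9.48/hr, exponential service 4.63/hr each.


a = λ/μ = 9.48/4.63 = 2.0475; ρ = a/c = 0.5119
Σ_{k=0}^{3} a^k/k! (terms k=0..3) = 1.00000 + 2.04752 + 2.09616 + 1.43064 = 6.57432
Tail: a^4/(4!(1−ρ)) = 17.57557/(24·0.4881) = 1.50027
P₀ = 1/(6.57432 + 1.50027) = 1/8.07459 = 0.123845

Final: 0.123845


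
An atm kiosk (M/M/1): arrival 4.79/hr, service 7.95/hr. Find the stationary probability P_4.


ρ = 4.79/7.95 = 0.6025
P_n = (1−ρ)·ρ^n = (1 − 0.6025)·0.6025^4 = 0.3975·0.131787 = 0.052383

Final: 0.052383


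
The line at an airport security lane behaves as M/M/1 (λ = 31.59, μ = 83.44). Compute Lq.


ρ = 31.59/83.44 = 0.3786
Lq = ρ²/(1−ρ) = 0.1433/0.6214 = 0.2307

Final: 0.2307


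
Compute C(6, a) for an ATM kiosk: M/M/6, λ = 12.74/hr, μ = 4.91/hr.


a = λ/μ = 2.5947; ρ = a/6 = 0.4325
P₀ = 0.074141 (from M/M/c formula)
C(c,a) = [a^c/(c!(1−ρ))]·P₀ = [305.16001/(720·0.5675)]·0.074141
= 0.74678·0.074141 = 0.055367

Final: 0.055367


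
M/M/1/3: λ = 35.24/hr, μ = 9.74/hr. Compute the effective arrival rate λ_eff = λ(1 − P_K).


ρ = 3.6181; P_K = (1−ρ)ρ^3/(1−ρ^4) = 0.727857
λ_eff = λ(1 − P_K) = 35.24·(1 − 0.727857) = 35.24·0.272143 = 9.5903 /hr

Final: 9.5903 /hr


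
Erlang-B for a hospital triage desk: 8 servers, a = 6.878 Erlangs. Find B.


B(c,a) = (a^c/c!) / Σ_{k=0}^{c} a^k/k!
a^8/8! = 124.215802
Σ terms (k=0..8): 1.00000 + 6.87800 + 23.65344 + 54.22946 + 93.24755 + 128.27133 + 147.04171 + 144.47898 + 124.21580 = 723.016274
B = 124.215802/723.016274 = 0.171802

Final: 0.171802


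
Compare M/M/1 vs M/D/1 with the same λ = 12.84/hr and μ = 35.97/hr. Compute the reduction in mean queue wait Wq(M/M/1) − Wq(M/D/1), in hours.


ρ = 12.84/35.97 = 0.3570
Wq(M/M/1) = ρ/(μ−λ) = 0.3570/23.13 = 0.01543 hr
Wq(M/D/1) = ρ/(2(μ−λ)) = 0.007716 hr
Savings = 0.01543 − 0.007716 = 0.007716 hr

Final: 0.007716 hr


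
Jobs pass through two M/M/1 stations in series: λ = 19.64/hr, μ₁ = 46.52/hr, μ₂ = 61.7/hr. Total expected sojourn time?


Each node sees arrival rate λ = 19.64/hr (tandem ⇒ throughput preserved).
W₁ = 1/(μ₁−λ) = 1/(46.52−19.64) = 0.03720 hr
W₂ = 1/(μ₂−λ) = 1/(61.7−19.64) = 0.02378 hr
W_total = W₁ + W₂ = 0.03720 + 0.02378 = 0.06098 hr

Final: 0.06098 hr


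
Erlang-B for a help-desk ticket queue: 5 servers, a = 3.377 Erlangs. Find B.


B(c,a) = (a^c/c!) / Σ_{k=0}^{c} a^k/k!
a^5/5! = 3.659941
Σ terms (k=0..5): 1.00000 + 3.37700 + 5.70206 + 6.41862 + 5.41892 + 3.65994 = 25.576552
B = 3.659941/25.576552 = 0.143098

Final: 0.143098


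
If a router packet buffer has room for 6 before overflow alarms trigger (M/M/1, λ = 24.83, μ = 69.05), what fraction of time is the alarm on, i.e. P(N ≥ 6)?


ρ = 24.83/69.05 = 0.3596
P(N ≥ n) = ρ^n = 0.3596^6 = 0.002162

Final: 0.002162


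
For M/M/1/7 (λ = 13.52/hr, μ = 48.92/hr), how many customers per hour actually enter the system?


ρ = 0.2764; P_K = (1−ρ)ρ^7/(1−ρ^8) = 0.00008912
λ_eff = λ(1 − P_K) = 13.52·(1 − 0.00008912) = 13.52·0.999911 = 13.5188 /hr

Final: 13.5188 /hr


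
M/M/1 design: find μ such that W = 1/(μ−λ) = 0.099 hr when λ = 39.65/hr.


W = 1/(μ−λ) ⇒ μ − λ = 1/W = 1/0.099 = 10.1010
μ = λ + 1/W = 39.65 + 10.1010 = 49.7510 per hr

Final: 49.7510 /hr


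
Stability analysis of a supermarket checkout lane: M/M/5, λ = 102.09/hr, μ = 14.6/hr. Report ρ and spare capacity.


Total capacity cμ = 5·14.6 = 73.00/hr
ρ = λ/(cμ) = 102.09/73.00 = 1.3985
Stable ⇔ ρ < 1: NO
Spare capacity = cμ − λ = 73.00 − 102.09 = -29.09/hr

Final: ρ = 1.3985; unstable; margin = -29.09/hr


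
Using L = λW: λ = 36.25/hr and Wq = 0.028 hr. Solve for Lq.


Lq = λWq = 36.25·0.028 = 1.0150

Final: 1.0150


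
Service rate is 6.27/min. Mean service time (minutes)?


Mean service time = 1/μ = 1/6.27 minute = 0.15949 minute
In minutes: 0.15949 × 1 = 0.1595 min

Final: 0.1595 min
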